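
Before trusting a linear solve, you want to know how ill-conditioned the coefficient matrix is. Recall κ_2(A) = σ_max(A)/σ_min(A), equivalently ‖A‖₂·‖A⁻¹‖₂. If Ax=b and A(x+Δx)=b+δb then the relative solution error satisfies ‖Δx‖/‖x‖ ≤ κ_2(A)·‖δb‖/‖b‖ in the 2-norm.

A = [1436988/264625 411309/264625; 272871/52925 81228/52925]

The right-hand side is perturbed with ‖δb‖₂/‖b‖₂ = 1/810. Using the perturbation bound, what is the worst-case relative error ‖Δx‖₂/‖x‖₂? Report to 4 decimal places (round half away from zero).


AᵀA = [4668726609/83265625 1361670912/83265625; 1361670912/83265625 397294641/83265625]; tr = 8105634/133225, det = 13689/133225
eigenvalues of AᵀA: λ = (tr ± √(tr²−4·det))/2 = 1521/25, 9/5329
σ_max=√(1521/25)=(39/5), σ_min=√(9/5329)=(3/73) → κ = 189.8000
worst-case relative error ≤ 189.8000 × 1/810 = 0.2343

0.2343


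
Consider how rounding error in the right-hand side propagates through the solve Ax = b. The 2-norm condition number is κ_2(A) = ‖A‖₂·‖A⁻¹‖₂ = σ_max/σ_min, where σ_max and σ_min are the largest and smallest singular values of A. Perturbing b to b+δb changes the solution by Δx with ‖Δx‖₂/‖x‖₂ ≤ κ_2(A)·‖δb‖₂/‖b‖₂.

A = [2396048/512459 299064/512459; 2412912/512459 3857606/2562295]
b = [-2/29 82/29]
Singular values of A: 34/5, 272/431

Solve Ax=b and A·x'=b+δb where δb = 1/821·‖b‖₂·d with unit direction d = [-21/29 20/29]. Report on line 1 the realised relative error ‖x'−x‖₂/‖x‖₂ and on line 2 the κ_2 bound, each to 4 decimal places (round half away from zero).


σ_max = 34/5, σ_min = 272/431
κ = σ_max/σ_min = (34/5)/(272/431) = 10.7750
κ_2(A)·‖δb‖/‖b‖ = 0.0131
solve Ax = b  →  x = [-0.4087 3.1564]
‖b‖ = 2.8284, ‖x‖ = 3.1827
Δx = A⁻¹·δb where δb = 1/821·2.8284·d; ‖Δx‖ = 0.0055
realised ‖Δx‖/‖x‖ = 0.0017
tightness: 0.0017 against a bound of 0.0131 (unrounded ratio ≈ 0.1307)

0.0017
0.0131


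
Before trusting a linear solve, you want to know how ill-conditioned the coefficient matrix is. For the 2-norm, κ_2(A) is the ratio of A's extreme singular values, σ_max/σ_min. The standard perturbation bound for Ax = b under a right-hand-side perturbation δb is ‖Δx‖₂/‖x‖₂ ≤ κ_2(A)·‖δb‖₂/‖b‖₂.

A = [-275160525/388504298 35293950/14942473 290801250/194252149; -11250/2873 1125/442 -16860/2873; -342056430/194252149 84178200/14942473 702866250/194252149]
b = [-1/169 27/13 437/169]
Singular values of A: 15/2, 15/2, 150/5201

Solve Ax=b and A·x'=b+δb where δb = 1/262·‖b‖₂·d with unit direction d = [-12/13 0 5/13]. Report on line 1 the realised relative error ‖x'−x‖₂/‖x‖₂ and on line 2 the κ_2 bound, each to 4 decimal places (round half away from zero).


0.0127
0.9926

from the listed singular values, σ₁ = 15/2, σ_n = 150/5201
κ_2(A) = (15/2) / (150/5201) = 260.0500
κ_2(A)·‖δb‖/‖b‖ = 0.9926
solve Ax = b  →  x = [-28.4658 -15.9639 11.7163]
‖b‖₂ = 3.3166 and ‖x‖₂ = 34.6759
Δx = A⁻¹·δb where δb = 1/262·3.3166·d; ‖Δx‖ = 0.4389
relative error = 0.0127
realised/bound (from unrounded values) ≈ 0.0128


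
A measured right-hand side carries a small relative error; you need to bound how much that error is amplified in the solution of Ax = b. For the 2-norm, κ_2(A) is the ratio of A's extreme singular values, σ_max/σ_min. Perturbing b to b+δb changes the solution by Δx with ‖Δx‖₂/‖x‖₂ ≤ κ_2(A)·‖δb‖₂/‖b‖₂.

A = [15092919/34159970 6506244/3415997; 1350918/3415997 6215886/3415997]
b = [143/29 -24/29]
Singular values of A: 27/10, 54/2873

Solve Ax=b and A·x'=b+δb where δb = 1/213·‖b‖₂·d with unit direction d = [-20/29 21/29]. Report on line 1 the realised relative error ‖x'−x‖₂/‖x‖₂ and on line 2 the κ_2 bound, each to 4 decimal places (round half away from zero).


0.0059
0.6744

largest singular value 27/10, smallest 54/2873
κ = σ_max/σ_min = (27/10)/(54/2873) = 143.6500
perturbation bound = 143.6500·1/213 = 0.6744
solve Ax = b  →  x = [207.8681 -45.6314]
2-norm of b is 5.0000; of x, 212.8177
re-solving with b+δb shifts x by Δx of norm 1.2489
relative error = 0.0059
realised/bound (from unrounded values) ≈ 0.0087


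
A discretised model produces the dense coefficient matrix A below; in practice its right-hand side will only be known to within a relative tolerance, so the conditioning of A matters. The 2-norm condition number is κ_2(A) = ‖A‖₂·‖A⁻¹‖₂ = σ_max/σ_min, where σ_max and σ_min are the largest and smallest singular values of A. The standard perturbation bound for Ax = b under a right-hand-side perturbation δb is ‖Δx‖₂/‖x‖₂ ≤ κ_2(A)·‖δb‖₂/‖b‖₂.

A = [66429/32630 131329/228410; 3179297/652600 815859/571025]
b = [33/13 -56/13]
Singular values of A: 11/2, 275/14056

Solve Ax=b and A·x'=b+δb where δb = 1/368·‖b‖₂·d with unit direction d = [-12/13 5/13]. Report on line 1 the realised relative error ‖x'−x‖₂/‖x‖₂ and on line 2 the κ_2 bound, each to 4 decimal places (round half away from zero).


0.0034
0.7639

σ_max = 11/2, σ_min = 275/14056
condition number: (11/2) ÷ (275/14056) = 281.1200
perturbation bound = 281.1200·1/368 = 0.7639
solve Ax = b  →  x = [56.7226 -196.4256]
2-norm of b is 5.0000; of x, 204.4516
Δx = A⁻¹·δb where δb = 1/368·5.0000·d; ‖Δx‖ = 0.6945
dividing the unrounded norms, ‖Δx‖/‖x‖ = 0.0034
so the bound overstates the realised error by a factor of ≈ 224.8968 (computed from the unrounded values)


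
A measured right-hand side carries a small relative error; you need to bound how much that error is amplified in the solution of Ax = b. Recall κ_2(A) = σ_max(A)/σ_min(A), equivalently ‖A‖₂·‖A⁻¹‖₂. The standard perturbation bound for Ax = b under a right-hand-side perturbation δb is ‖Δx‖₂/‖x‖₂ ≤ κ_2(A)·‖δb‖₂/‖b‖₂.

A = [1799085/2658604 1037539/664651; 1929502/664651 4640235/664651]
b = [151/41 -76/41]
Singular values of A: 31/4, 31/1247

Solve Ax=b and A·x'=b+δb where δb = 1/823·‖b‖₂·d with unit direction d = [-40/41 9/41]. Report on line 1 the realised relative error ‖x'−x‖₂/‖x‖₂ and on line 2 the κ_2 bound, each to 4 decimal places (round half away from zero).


0.0013
0.3788

σ_max = 31/4, σ_min = 31/1247
κ_2(A) = (31/4) / (31/1247) = 311.7500
worst-case relative error ≤ 311.7500 × 1/823 = 0.3788
solve Ax = b  →  x = [148.4764 -62.0050]
‖b‖₂ = 4.1231 and ‖x‖₂ = 160.9033
Δx = A⁻¹·δb where δb = 1/823·4.1231·d; ‖Δx‖ = 0.2015
realised ‖Δx‖/‖x‖ = 0.0013
realised/bound (from unrounded values) ≈ 0.0033


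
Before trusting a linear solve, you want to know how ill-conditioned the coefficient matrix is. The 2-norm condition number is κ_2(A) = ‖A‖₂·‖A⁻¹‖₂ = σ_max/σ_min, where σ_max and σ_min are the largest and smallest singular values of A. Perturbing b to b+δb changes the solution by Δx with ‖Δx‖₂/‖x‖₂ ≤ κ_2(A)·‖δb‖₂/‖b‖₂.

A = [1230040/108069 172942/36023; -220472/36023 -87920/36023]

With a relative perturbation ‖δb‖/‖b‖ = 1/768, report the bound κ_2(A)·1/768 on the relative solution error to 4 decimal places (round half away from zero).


0.1592

M = AᵀA = [6749029504/40411449 937291600/13470483; 937291600/13470483 130238276/4490161]. tr(M)=46870852/239121, det(M)=614656/239121
solving λ² − 46870852/239121·λ + 614656/239121 = 0 gives λ = 196, 3136/239121
κ = σ_max/σ_min = 14/(56/489) = 122.2500
perturbation bound = 122.2500·1/768 = 0.1592


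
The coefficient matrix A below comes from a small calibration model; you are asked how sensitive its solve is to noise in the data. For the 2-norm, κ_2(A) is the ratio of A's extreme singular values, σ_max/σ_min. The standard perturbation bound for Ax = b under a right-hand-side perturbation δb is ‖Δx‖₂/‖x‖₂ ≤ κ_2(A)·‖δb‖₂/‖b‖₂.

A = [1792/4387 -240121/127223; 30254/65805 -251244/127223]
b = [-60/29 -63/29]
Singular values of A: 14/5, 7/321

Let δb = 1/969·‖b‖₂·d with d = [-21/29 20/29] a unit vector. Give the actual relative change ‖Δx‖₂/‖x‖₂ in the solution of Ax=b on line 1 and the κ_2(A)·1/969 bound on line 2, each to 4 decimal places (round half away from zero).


largest singular value 14/5, smallest 7/321
κ = σ_max/σ_min = (14/5)/(7/321) = 128.4000
κ_2(A)·‖δb‖/‖b‖ = 0.1325
solve Ax = b  →  x = [-0.2352 1.0453]
‖b‖ = 3.0000, ‖x‖ = 1.0714
δb = ε·‖b‖·d = [-0.0022 0.0021]; solving A·Δx = δb gives ‖Δx‖ = 0.1420
dividing the unrounded norms, ‖Δx‖/‖x‖ = 0.1325
realised/bound = 1 exactly: the bound is attained for this b and d

0.1325
0.1325


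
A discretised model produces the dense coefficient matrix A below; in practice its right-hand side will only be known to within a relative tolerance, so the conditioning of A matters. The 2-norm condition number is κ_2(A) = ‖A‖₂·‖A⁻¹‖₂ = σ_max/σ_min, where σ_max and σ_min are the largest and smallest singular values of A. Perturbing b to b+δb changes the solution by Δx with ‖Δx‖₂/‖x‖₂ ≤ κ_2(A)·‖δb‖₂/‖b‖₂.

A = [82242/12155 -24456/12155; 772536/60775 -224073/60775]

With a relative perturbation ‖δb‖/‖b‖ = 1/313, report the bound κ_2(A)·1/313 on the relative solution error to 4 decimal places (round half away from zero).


AᵀA = [2650192164/12780625 -772966152/12780625; -772966152/12780625 225470961/12780625]; tr = 4601061/20449, det = 8100/20449
eigenvalues of AᵀA: λ = (tr ± √(tr²−4·det))/2 = 225, 36/20449
so κ_2 = √(225 / (36/20449)) = 357.5000
perturbation bound = 357.5000·1/313 = 1.1422

1.1422


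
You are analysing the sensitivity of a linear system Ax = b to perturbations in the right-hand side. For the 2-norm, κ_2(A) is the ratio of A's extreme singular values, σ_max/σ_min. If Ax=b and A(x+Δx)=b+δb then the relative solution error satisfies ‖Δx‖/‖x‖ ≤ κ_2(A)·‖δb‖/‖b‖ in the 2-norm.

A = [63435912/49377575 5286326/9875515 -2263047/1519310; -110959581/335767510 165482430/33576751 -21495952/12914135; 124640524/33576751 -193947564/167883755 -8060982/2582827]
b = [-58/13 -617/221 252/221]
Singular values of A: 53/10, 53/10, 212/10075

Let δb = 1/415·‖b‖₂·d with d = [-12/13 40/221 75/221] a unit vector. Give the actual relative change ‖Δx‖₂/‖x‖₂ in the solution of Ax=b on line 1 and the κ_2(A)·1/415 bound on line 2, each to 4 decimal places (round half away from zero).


σ_max = 53/10, σ_min = 212/10075
κ_2(A) = (53/10) / (212/10075) = 251.8750
perturbation bound = 251.8750·1/415 = 0.6069
solve Ax = b  →  x = [127.0432 52.3215 131.3728]
‖b‖₂ = 5.3852 and ‖x‖₂ = 190.0956
Δx = A⁻¹·δb where δb = 1/415·5.3852·d; ‖Δx‖ = 0.6167
dividing the unrounded norms, ‖Δx‖/‖x‖ = 0.0032
so the bound overstates the realised error by a factor of ≈ 187.0893 (computed from the unrounded values)

0.0032
0.6069


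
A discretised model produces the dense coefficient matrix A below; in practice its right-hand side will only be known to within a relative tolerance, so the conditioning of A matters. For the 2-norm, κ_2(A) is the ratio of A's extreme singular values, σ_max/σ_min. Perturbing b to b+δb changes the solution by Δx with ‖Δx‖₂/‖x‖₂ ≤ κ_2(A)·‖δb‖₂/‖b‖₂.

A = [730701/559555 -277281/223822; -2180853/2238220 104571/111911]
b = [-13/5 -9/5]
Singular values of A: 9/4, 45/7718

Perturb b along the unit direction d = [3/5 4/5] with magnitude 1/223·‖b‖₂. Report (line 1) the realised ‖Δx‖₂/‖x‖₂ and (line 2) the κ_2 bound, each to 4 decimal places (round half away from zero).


0.0047
1.7305

largest singular value 9/4, smallest 45/7718
condition number: (9/4) ÷ (45/7718) = 385.9000
κ_2(A)·‖δb‖/‖b‖ = 1.7305
solve Ax = b  →  x = [-355.1724 -372.2866]
2-norm of b is 3.1623; of x, 514.5335
Δx = A⁻¹·δb where δb = 1/223·3.1623·d; ‖Δx‖ = 2.4321
relative error = 0.0047
tightness: 0.0047 against a bound of 1.7305 (unrounded ratio ≈ 0.0027)


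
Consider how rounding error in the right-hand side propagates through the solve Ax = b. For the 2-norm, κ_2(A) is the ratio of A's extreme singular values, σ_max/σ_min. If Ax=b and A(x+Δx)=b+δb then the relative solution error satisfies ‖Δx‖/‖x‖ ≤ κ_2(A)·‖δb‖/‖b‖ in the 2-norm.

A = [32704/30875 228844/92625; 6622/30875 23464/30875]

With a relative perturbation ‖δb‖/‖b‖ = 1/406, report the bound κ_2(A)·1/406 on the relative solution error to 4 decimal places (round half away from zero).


0.0702

M = AᵀA = [1781444/1525225 508816/183027; 508816/183027 91719376/13727025]. tr(M)=637588/81225, det(M)=153664/2030625
eigenvalues of AᵀA: λ = (tr ± √(tr²−4·det))/2 = 196/25, 784/81225
κ_2(A) = √(λ_max/λ_min) = √((196/25) / (784/81225)) = 28.5000
worst-case relative error ≤ 28.5000 × 1/406 = 0.0702


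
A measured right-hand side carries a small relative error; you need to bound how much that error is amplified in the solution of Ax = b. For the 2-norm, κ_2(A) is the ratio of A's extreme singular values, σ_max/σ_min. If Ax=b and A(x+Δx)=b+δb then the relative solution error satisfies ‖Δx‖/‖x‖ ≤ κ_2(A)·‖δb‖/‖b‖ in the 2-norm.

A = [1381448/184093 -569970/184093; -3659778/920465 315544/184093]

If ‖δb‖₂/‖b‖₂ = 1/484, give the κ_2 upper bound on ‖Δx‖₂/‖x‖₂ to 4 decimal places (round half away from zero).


M = AᵀA = [211432316356/2931681025 -17618479488/586336205; -17618479488/586336205 1468629124/117267241]. tr(M)=1468331624/17347225, det(M)=211600/693889
eigenvalues of AᵀA: λ = (tr ± √(tr²−4·det))/2 = 2116/25, 2500/693889
κ = σ_max/σ_min = (46/5)/(50/833) = 153.2720
bound on ‖Δx‖/‖x‖: κ·ε = 153.2720·1/484 = 0.3167

0.3167


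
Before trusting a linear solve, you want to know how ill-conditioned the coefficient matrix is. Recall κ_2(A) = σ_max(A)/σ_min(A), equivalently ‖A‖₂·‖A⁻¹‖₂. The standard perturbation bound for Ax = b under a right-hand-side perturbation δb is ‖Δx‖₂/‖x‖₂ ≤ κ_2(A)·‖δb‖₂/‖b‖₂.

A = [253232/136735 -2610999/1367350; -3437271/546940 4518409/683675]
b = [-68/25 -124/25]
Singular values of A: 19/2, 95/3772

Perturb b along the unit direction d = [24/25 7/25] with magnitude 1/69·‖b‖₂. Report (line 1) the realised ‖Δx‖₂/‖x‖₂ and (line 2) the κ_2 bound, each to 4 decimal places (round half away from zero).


0.0205
5.4667

σ_max = 19/2, σ_min = 95/3772
condition number: (19/2) ÷ (95/3772) = 377.2000
perturbation bound = 377.2000·1/69 = 5.4667
solve Ax = b  →  x = [-114.7180 -109.8367]
‖b‖₂ = 5.6569 and ‖x‖₂ = 158.8216
re-solving with b+δb shifts x by Δx of norm 3.2552
relative error = 0.0205
realised/bound (from unrounded values) ≈ 0.0037


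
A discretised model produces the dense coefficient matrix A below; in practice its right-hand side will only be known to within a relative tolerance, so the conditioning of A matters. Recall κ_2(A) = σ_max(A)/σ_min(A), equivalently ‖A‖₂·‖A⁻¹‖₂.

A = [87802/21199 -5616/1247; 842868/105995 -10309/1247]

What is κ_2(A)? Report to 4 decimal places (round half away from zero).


107.5000

AᵀA = [3125108116/38875225 -656153316/7775045; -656153316/7775045 137814937/1555009]; tr = 7812701/46225, det = 114244/46225
solving λ² − 7812701/46225·λ + 114244/46225 = 0 gives λ = 169, 676/46225
κ_2(A) = √(λ_max/λ_min) = √(169 / (676/46225)) = 107.5000


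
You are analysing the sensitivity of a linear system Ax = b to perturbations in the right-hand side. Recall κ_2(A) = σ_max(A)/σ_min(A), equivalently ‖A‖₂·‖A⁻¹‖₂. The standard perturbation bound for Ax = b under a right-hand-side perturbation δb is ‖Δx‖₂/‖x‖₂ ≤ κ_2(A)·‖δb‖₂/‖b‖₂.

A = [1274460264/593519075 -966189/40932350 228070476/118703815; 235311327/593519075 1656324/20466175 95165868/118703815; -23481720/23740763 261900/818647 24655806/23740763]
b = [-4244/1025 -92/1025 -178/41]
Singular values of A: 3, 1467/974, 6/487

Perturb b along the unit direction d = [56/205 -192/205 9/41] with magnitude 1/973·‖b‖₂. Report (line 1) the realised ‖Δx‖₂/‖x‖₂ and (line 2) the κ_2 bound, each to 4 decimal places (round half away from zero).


largest singular value 3, smallest 6/487
κ_2(A) = 3 / (6/487) = 243.5000
perturbation bound = 243.5000·1/973 = 0.2503
solve Ax = b  →  x = [25.3966 157.7910 -28.5998]
‖b‖ = 6.0000, ‖x‖ = 162.3605
with δb = [0.0017 -0.0058 0.0014], A·Δx = δb → ‖Δx‖ = 0.5005
relative error = 0.0031
tightness: 0.0031 against a bound of 0.2503 (unrounded ratio ≈ 0.0123)

0.0031
0.2503


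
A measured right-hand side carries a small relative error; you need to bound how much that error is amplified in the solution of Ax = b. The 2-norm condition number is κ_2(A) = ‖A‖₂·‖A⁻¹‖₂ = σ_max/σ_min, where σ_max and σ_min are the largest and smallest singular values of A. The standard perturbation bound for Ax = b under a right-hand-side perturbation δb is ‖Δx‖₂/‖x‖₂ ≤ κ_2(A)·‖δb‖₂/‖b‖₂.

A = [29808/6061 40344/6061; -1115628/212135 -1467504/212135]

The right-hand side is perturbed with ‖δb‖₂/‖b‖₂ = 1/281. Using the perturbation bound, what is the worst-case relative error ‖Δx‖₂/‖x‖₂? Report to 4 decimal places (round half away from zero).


M = AᵀA = [2774148624/53509225 3698384832/53509225; 3698384832/53509225 4931539776/53509225]. tr(M)=308227536/2140369, det(M)=2073600/2140369
solving λ² − 308227536/2140369·λ + 2073600/2140369 = 0 gives λ = 144, 14400/2140369
so κ_2 = √(144 / (14400/2140369)) = 146.3000
κ_2(A)·‖δb‖/‖b‖ = 0.5206

0.5206


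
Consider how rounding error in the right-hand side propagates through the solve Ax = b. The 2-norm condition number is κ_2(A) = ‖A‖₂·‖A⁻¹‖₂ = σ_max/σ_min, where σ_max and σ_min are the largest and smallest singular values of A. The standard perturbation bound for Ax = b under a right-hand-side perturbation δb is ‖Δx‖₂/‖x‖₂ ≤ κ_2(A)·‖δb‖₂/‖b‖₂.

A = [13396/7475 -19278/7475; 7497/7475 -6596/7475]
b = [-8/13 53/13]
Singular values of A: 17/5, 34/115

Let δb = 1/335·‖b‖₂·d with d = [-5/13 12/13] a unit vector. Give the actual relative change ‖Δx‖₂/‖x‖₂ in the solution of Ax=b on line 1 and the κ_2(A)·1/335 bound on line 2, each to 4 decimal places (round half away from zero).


0.0031
0.0343

from the listed singular values, σ₁ = 17/5, σ_n = 34/115
κ_2(A) = (17/5) / (34/115) = 11.5000
perturbation bound = 11.5000·1/335 = 0.0343
solve Ax = b  →  x = [11.0000 7.8824]
2-norm of b is 4.1231; of x, 13.5326
re-solving with b+δb shifts x by Δx of norm 0.0416
realised ‖Δx‖/‖x‖ = 0.0031
so the bound overstates the realised error by a factor of ≈ 11.1593 (computed from the unrounded values)


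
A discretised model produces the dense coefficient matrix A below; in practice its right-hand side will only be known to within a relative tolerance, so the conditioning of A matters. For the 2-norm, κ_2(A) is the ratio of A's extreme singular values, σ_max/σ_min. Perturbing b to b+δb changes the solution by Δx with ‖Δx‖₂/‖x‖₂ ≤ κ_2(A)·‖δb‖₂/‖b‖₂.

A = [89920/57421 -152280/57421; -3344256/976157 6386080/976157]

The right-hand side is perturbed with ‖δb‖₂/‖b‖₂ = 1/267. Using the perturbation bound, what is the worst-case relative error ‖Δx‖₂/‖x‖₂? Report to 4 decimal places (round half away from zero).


0.2068

form AᵀA = [80004665344/5638357921 -149786795520/5638357921; -149786795520/5638357921 280968616000/5638357921] with trace 1249042496/19509889 and determinant 26214400/19509889
λ_max, λ_min = (1249042496/19509889 ± √1558061396677103616/380635768792321)/2 = 64, 409600/19509889
σ_max=√64=8, σ_min=√(409600/19509889)=(640/4417) → κ = 55.2125
κ_2(A)·‖δb‖/‖b‖ = 0.2068


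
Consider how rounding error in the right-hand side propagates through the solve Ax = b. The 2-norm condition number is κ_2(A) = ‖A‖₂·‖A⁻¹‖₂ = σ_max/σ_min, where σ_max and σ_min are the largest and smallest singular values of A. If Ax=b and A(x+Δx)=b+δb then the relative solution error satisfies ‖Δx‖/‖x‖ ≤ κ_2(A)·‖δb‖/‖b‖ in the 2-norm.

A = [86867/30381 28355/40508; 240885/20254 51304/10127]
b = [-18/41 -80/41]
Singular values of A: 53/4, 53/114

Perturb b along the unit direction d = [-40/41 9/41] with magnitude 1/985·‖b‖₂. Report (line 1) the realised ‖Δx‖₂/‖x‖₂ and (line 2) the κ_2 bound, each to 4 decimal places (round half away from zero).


0.0289
0.0289

from the listed singular values, σ₁ = 53/4, σ_n = 53/114
κ_2(A) = (53/4) / (53/114) = 28.5000
worst-case relative error ≤ 28.5000 × 1/985 = 0.0289
solve Ax = b  →  x = [-0.1393 -0.0581]
‖b‖₂ = 2.0000 and ‖x‖₂ = 0.1509
δb = ε·‖b‖·d = [-0.0020 0.0004]; solving A·Δx = δb gives ‖Δx‖ = 0.0044
realised ‖Δx‖/‖x‖ = 0.0289
so the bound is sharp here: realised error equals the bound


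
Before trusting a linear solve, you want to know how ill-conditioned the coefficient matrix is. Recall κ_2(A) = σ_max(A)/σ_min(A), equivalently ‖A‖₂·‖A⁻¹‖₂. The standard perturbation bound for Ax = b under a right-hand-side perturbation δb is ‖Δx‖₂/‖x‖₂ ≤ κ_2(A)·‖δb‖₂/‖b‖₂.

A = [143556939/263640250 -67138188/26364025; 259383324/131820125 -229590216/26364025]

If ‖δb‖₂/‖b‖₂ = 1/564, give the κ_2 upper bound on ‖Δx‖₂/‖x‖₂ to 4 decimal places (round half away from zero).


0.5701

M = AᵀA = [463563887699529/111209890272100 -102993519621762/5560494513605; -102993519621762/5560494513605 91550725713360/1112098902721]. tr(M)=5721972908409/66156984100, det(M)=1196883216/16539246025
λ_max, λ_min = (5721972908409/66156984100 ± √32739707049624302801061681/4376746545207652810000)/2 = 8649/100, 553536/661569841
so κ_2 = √((8649/100) / (553536/661569841)) = 321.5125
κ_2(A)·‖δb‖/‖b‖ = 0.5701


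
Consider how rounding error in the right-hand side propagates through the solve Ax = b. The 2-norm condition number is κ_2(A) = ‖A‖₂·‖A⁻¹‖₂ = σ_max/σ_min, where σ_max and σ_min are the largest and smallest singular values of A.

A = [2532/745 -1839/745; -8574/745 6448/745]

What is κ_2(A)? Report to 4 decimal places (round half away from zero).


223.5000

AᵀA = [3196980/22201 -2397660/22201; -2397660/22201 1798345/22201]; tr = 4995325/22201, det = 22500/22201
solving λ² − 4995325/22201·λ + 22500/22201 = 0 gives λ = 225, 100/22201
κ_2(A) = √(λ_max/λ_min) = √(225 / (100/22201)) = 223.5000


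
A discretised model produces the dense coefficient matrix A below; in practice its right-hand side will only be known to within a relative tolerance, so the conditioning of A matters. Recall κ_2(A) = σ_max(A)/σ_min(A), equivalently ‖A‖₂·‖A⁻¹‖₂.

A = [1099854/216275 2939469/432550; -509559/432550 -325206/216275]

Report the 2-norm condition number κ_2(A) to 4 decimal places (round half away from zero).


211.0000

M = AᵀA = [606587229/22260500 202183128/5565125; 202183128/5565125 1078347861/22260500]. tr(M)=168493509/2226050, det(M)=57289761/445210000
λ_max, λ_min = (168493509/2226050 ± √283875119776836/49552986025)/2 = 7569/100, 7569/4452100
κ = σ_max/σ_min = (87/10)/(87/2110) = 211.0000


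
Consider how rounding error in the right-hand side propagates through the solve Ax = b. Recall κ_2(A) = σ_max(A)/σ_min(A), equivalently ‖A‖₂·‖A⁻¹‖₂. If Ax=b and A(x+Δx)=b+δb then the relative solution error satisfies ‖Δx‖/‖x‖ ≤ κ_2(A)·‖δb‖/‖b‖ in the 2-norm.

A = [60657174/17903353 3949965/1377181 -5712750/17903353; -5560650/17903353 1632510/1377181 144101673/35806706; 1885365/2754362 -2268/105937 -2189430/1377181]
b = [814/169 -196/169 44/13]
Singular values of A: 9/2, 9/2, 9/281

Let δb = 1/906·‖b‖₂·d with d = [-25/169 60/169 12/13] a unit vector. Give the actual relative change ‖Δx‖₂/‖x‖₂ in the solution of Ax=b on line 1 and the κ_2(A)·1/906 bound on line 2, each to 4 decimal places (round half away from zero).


0.0033
0.1551

σ_max = 9/2, σ_min = 9/281
κ = σ_max/σ_min = (9/2)/(9/281) = 140.5000
worst-case relative error ≤ 140.5000 × 1/906 = 0.1551
solve Ax = b  →  x = [40.6885 -44.6054 15.9906]
2-norm of b is 6.0000; of x, 62.4571
δb = ε·‖b‖·d = [-0.0010 0.0024 0.0061]; solving A·Δx = δb gives ‖Δx‖ = 0.2068
realised ‖Δx‖/‖x‖ = 0.0033
so the bound overstates the realised error by a factor of ≈ 46.8428 (computed from the unrounded values)


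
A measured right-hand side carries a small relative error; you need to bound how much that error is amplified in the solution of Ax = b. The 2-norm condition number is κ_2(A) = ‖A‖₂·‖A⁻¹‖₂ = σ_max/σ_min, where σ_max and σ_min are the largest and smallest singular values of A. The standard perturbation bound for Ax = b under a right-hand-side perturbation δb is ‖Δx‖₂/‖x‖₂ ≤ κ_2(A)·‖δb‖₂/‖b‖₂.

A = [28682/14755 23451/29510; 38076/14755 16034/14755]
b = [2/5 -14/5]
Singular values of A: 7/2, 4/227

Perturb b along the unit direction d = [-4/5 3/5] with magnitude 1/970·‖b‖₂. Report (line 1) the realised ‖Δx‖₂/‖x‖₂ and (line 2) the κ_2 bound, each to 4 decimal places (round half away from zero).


0.0015
0.2048

σ_max = 7/2, σ_min = 4/227
condition number: (7/2) ÷ (4/227) = 198.6250
bound on ‖Δx‖/‖x‖: κ·ε = 198.6250·1/970 = 0.2048
solve Ax = b  →  x = [43.1264 -104.9890]
‖b‖₂ = 2.8284 and ‖x‖₂ = 113.5014
re-solving with b+δb shifts x by Δx of norm 0.1655
dividing the unrounded norms, ‖Δx‖/‖x‖ = 0.0015
tightness: 0.0015 against a bound of 0.2048 (unrounded ratio ≈ 0.0071)


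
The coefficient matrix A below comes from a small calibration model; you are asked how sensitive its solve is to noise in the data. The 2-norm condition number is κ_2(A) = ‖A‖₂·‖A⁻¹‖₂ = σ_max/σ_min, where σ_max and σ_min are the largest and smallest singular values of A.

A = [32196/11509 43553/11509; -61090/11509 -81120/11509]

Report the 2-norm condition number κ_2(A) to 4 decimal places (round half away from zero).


270.8000

M = AᵀA = [16500244/458329 21999492/458329; 21999492/458329 29333281/458329]. tr(M)=45833525/458329, det(M)=62500/458329
solving λ² − 45833525/458329·λ + 62500/458329 = 0 gives λ = 100, 625/458329
κ_2(A) = √(λ_max/λ_min) = √(100 / (625/458329)) = 270.8000


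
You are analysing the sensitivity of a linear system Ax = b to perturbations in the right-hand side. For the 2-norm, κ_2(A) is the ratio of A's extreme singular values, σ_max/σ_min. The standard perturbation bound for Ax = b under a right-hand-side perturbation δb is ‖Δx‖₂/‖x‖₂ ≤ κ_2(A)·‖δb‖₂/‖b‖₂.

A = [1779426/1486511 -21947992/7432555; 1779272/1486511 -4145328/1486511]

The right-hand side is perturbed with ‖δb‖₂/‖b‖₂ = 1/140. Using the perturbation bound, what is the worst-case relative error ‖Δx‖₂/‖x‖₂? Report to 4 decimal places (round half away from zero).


form AᵀA = [7529329060/2627485081 -90289129392/13137425405; -90289129392/13137425405 1083600426304/65687127025] with trace 7525642916/388681225 and determinant 14992384/388681225
eigenvalues of AᵀA: λ = (tr ± √(tr²−4·det))/2 = 484/25, 30976/15547249
κ_2(A) = √(λ_max/λ_min) = √((484/25) / (30976/15547249)) = 98.5750
perturbation bound = 98.5750·1/140 = 0.7041

0.7041


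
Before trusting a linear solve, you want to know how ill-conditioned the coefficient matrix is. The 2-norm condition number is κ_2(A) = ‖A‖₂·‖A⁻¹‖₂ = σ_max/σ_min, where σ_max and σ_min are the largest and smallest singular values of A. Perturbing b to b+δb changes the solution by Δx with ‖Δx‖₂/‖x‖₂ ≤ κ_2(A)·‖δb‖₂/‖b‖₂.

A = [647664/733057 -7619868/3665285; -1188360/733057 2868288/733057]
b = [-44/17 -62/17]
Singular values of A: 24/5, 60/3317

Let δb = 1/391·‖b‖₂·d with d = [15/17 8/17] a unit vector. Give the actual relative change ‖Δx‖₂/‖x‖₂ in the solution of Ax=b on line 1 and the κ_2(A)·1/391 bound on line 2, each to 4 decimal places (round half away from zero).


largest singular value 24/5, smallest 60/3317
condition number: (24/5) ÷ (60/3317) = 265.3600
κ_2(A)·‖δb‖/‖b‖ = 0.6787
solve Ax = b  →  x = [-203.9628 -85.4359]
‖b‖₂ = 4.4721 and ‖x‖₂ = 221.1337
re-solving with b+δb shifts x by Δx of norm 0.6323
dividing the unrounded norms, ‖Δx‖/‖x‖ = 0.0029
tightness: 0.0029 against a bound of 0.6787 (unrounded ratio ≈ 0.0042)

0.0029
0.6787


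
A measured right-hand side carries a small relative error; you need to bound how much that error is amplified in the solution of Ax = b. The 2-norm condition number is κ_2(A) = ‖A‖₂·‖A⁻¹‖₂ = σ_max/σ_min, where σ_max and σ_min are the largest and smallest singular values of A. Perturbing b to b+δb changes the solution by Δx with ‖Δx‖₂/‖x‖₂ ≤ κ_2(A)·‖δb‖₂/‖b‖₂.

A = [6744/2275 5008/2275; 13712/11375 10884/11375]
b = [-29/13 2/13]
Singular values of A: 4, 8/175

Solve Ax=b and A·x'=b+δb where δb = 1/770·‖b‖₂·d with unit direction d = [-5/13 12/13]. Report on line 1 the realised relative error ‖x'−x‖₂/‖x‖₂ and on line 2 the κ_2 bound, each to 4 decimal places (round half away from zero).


0.0029
0.1136

σ_max = 4, σ_min = 8/175
κ = σ_max/σ_min = 4/(8/175) = 87.5000
perturbation bound = 87.5000·1/770 = 0.1136
solve Ax = b  →  x = [-13.5250 17.2000]
‖b‖₂ = 2.2361 and ‖x‖₂ = 21.8807
Δx = A⁻¹·δb where δb = 1/770·2.2361·d; ‖Δx‖ = 0.0635
realised ‖Δx‖/‖x‖ = 0.0029
realised/bound (from unrounded values) ≈ 0.0255


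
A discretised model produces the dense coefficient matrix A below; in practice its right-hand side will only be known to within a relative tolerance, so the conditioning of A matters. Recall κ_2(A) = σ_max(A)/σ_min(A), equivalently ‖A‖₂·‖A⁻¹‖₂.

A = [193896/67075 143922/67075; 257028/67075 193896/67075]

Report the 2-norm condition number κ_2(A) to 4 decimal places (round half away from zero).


268.3000

M = AᵀA = [4146362064/179962225 3109704048/179962225; 3109704048/179962225 2332368036/179962225]. tr(M)=259149204/7198489, det(M)=129600/7198489
solving λ² − 259149204/7198489·λ + 129600/7198489 = 0 gives λ = 36, 3600/7198489
κ = σ_max/σ_min = 6/(60/2683) = 268.3000


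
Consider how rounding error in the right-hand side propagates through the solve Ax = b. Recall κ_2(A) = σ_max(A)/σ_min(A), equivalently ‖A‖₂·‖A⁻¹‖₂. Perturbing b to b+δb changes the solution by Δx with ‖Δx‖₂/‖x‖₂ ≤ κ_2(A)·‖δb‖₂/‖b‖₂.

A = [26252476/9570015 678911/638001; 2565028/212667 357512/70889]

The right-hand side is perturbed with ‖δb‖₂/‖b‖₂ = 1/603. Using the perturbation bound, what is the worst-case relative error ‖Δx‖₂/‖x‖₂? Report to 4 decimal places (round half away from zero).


AᵀA = [8335760852896/54482562225 231540483236/3632170815; 231540483236/3632170815 6433028785/242144721]; tr = 57888712009/322382025, det = 322417936/322382025
λ_max, λ_min = (57888712009/322382025 ± √3350687211072524814481/103930170043100625)/2 = 4489/25, 71824/12895281
so κ_2 = √((4489/25) / (71824/12895281)) = 179.5500
worst-case relative error ≤ 179.5500 × 1/603 = 0.2978

0.2978


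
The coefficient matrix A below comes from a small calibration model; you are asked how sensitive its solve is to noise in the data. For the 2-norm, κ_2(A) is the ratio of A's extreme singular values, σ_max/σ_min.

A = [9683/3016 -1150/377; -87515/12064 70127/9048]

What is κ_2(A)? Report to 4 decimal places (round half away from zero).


AᵀA = [54195521/861184 -42640045/645888; -42640045/645888 33606841/484416]; tr = 1219345/9216, det = 279841/36864
λ_max, λ_min = (1219345/9216 ± √1484223214369/84934656)/2 = 529/4, 529/9216
so κ_2 = √((529/4) / (529/9216)) = 48.0000

48.0000


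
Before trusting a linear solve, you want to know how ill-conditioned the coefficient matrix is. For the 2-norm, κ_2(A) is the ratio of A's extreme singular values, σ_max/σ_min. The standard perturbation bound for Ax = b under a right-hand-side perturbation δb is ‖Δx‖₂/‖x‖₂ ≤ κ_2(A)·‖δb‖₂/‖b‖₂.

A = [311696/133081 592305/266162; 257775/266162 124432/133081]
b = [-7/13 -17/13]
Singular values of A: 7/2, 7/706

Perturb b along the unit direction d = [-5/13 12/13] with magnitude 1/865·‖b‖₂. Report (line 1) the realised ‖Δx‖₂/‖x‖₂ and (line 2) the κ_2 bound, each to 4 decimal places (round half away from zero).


0.0016
0.4081

largest singular value 7/2, smallest 7/706
κ_2(A) = (7/2) / (7/706) = 353.0000
perturbation bound = 353.0000·1/865 = 0.4081
solve Ax = b  →  x = [69.3498 -73.2315]
‖b‖₂ = 1.4142 and ‖x‖₂ = 100.8575
δb = ε·‖b‖·d = [-0.0006 0.0015]; solving A·Δx = δb gives ‖Δx‖ = 0.1649
dividing the unrounded norms, ‖Δx‖/‖x‖ = 0.0016
tightness: 0.0016 against a bound of 0.4081 (unrounded ratio ≈ 0.0040)


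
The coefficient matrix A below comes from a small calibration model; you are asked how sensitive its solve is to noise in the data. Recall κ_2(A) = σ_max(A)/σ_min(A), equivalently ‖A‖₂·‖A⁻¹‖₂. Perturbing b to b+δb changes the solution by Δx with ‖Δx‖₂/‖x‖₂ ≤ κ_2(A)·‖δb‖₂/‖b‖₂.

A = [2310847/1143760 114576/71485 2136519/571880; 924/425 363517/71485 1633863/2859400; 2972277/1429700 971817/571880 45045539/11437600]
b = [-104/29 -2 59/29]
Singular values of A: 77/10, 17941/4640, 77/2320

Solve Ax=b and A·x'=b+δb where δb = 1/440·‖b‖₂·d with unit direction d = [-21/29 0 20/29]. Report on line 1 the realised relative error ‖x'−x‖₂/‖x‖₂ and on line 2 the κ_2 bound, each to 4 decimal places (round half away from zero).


0.0026
0.5273

largest singular value 77/10, smallest 77/2320
condition number: (77/10) ÷ (77/2320) = 232.0000
bound on ‖Δx‖/‖x‖: κ·ε = 232.0000·1/440 = 0.5273
solve Ax = b  →  x = [-106.4629 40.7252 39.1431]
2-norm of b is 4.5826; of x, 120.5200
Δx = A⁻¹·δb where δb = 1/440·4.5826·d; ‖Δx‖ = 0.3138
realised ‖Δx‖/‖x‖ = 0.0026
tightness: 0.0026 against a bound of 0.5273 (unrounded ratio ≈ 0.0049)


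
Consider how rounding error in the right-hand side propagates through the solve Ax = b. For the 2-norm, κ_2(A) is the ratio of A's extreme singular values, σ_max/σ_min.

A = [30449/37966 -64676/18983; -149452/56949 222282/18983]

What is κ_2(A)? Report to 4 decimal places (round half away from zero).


347.2500

M = AᵀA = [97687875625/12972754404 -12058156250/360354289; -12058156250/360354289 53592272500/360354289]. tr(M)=1205835625/7717284, det(M)=390625/1929321
λ_max, λ_min = (1205835625/7717284 ± √1453991321494140625/59556472336656)/2 = 625/4, 2500/1929321
κ_2(A) = √(λ_max/λ_min) = √((625/4) / (2500/1929321)) = 347.2500


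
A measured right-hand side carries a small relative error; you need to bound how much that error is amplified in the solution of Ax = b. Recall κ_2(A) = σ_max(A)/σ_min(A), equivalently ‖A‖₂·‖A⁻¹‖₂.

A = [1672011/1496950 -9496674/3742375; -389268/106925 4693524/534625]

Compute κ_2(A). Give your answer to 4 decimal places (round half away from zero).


AᵀA = [51992668233/3585374884 -155942668827/4481718605; -155942668827/4481718605 1871385642324/22408593025]; tr = 51984374409/530380900, det = 42693156/132595225
solving λ² − 51984374409/530380900·λ + 42693156/132595225 = 0 gives λ = 9801/100, 17424/5303809
κ = σ_max/σ_min = (99/10)/(132/2303) = 172.7250

172.7250


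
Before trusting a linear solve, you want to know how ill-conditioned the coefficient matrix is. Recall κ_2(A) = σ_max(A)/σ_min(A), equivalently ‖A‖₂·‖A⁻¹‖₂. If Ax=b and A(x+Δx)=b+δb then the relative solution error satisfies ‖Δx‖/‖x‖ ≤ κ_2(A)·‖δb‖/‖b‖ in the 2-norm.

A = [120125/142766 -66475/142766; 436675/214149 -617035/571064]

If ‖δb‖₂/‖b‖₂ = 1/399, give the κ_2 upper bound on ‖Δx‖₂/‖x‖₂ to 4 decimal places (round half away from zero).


0.3886

M = AᵀA = [5281718125/1085438916 -1877843875/723625944; -1877843875/723625944 2671213025/1929669184]. tr(M)=375600025/60093504, det(M)=390625/240374016
eigenvalues of AᵀA: λ = (tr ± √(tr²−4·det))/2 = 25/4, 15625/60093504
κ = σ_max/σ_min = (5/2)/(125/7752) = 155.0400
κ_2(A)·‖δb‖/‖b‖ = 0.3886


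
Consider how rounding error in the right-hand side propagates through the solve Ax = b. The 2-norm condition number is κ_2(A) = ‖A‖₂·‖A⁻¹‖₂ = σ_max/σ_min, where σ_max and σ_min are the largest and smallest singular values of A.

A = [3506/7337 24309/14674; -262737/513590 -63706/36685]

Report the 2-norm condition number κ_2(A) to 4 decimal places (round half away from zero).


354.2000

M = AᵀA = [153700009/313644100 18818496/11201575; 18818496/11201575 36869209/6400900]. tr(M)=39205825/6272882, det(M)=15625/50183056
char-poly roots: 25/4 and 625/12545764
so κ_2 = √((25/4) / (625/12545764)) = 354.2000


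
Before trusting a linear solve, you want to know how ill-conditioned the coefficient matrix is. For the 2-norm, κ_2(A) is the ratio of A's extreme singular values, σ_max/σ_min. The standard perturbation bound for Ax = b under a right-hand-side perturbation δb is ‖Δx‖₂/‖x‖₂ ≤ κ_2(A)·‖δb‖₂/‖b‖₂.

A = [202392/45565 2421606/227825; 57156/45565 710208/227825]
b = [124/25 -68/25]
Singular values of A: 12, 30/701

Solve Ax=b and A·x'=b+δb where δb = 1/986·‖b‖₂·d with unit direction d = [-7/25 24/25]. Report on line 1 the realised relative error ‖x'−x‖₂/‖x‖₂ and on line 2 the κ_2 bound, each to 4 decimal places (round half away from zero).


0.0014
0.2844

largest singular value 12, smallest 30/701
condition number: 12 ÷ (30/701) = 280.4000
bound on ‖Δx‖/‖x‖: κ·ε = 280.4000·1/986 = 0.2844
solve Ax = b  →  x = [86.4051 -35.6410]
2-norm of b is 5.6569; of x, 93.4673
Δx = A⁻¹·δb where δb = 1/986·5.6569·d; ‖Δx‖ = 0.1341
relative error = 0.0014
tightness: 0.0014 against a bound of 0.2844 (unrounded ratio ≈ 0.0050)


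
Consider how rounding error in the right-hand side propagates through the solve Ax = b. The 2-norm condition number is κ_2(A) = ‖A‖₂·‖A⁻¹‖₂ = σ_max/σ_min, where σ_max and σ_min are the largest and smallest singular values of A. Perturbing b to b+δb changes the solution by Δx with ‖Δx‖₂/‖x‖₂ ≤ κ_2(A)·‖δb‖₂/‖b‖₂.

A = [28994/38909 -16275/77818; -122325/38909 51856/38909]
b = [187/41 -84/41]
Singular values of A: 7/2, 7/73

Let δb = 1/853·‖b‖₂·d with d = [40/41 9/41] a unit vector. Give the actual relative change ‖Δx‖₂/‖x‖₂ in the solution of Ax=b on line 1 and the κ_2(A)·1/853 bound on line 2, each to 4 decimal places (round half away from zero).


0.0015
0.0428

from the listed singular values, σ₁ = 7/2, σ_n = 7/73
κ = σ_max/σ_min = (7/2)/(7/73) = 36.5000
worst-case relative error ≤ 36.5000 × 1/853 = 0.0428
solve Ax = b  →  x = [16.8352 38.1758]
‖b‖₂ = 5.0000 and ‖x‖₂ = 41.7231
Δx = A⁻¹·δb where δb = 1/853·5.0000·d; ‖Δx‖ = 0.0611
realised ‖Δx‖/‖x‖ = 0.0015
so the bound overstates the realised error by a factor of ≈ 29.2062 (computed from the unrounded values)


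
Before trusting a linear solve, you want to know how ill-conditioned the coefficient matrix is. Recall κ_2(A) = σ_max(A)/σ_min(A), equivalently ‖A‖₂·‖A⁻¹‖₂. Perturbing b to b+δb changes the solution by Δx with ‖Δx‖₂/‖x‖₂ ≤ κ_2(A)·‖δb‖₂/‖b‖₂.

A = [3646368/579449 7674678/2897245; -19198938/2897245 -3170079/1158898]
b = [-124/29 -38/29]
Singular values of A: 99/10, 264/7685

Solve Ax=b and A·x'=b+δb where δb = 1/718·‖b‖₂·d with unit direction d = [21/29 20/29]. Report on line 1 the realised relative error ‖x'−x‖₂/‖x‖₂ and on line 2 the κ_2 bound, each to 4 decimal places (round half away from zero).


from the listed singular values, σ₁ = 99/10, σ_n = 264/7685
condition number: (99/10) ÷ (264/7685) = 288.1875
worst-case relative error ≤ 288.1875 × 1/718 = 0.4014
solve Ax = b  →  x = [44.5979 -107.5602]
‖b‖ = 4.4721, ‖x‖ = 116.4396
with δb = [0.0045 0.0043], A·Δx = δb → ‖Δx‖ = 0.1813
realised ‖Δx‖/‖x‖ = 0.0016
tightness: 0.0016 against a bound of 0.4014 (unrounded ratio ≈ 0.0039)

0.0016
0.4014
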